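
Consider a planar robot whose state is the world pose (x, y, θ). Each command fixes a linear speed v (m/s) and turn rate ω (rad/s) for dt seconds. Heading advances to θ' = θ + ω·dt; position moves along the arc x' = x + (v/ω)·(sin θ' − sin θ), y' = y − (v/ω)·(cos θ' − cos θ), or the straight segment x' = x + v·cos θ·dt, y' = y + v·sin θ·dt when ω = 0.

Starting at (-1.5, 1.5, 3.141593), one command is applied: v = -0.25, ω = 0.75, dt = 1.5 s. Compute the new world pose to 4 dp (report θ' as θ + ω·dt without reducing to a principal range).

θ' = 3.1416 + 0.75·1.5 = 4.2666
R = v/ω = -0.25/0.75 = -0.3333
x' = -1.5 + -0.3333·(sin 4.2666 − sin 3.1416) = -1.1992
y' = 1.5 − -0.3333·(cos 4.2666 − cos 3.1416) = 1.6896

(-1.1992, 1.6896, 4.2666)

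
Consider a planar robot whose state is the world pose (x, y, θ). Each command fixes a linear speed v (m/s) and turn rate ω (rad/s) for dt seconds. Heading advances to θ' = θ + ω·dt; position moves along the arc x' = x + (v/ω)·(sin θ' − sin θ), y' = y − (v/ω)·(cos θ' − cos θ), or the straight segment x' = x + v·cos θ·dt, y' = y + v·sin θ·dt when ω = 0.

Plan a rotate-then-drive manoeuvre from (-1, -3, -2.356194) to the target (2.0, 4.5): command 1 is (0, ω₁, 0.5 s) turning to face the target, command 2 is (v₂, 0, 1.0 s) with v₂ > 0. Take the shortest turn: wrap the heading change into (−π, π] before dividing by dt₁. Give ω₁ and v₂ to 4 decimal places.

heading to target = atan2(4.5−-3, 2−-1) = 1.1903
Δθ = wrap(1.1903 − -2.3562) = -2.7367; ω₁ = Δθ/dt₁ = -5.4734
distance = √((2−-1)² + (4.5−-3)²) = 8.0777; v₂ = distance/dt₂ = 8.0777

ω₁ = -5.4734, v₂ = 8.0777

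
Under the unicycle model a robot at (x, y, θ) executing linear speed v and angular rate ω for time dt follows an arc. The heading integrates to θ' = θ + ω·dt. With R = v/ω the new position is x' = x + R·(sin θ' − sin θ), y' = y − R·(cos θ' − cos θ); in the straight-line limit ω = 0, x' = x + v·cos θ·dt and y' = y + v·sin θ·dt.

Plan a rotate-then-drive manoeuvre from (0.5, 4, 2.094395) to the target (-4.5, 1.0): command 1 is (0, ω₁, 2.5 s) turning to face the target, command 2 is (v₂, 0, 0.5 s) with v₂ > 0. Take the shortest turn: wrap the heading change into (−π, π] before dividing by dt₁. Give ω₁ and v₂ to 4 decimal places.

heading to target = atan2(1−4, -4.5−0.5) = -2.6012
Δθ = wrap(-2.6012 − 2.0944) = 1.5876; ω₁ = Δθ/dt₁ = 0.6350
distance = √((-4.5−0.5)² + (1−4)²) = 5.8310; v₂ = distance/dt₂ = 11.6619

ω₁ = 0.6350, v₂ = 11.6619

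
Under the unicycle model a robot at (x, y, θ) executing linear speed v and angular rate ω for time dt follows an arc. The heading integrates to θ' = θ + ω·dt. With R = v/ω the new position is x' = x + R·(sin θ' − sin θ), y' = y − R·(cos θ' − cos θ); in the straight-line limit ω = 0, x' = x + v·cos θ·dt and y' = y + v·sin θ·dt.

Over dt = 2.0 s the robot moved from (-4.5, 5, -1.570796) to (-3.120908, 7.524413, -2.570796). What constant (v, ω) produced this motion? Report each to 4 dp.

v = -1.5000, ω = -0.5000

Δθ = -2.570796 − -1.570796 = -1.000000
ω = Δθ/dt = -1.000000/2.0 = -0.5000
R = −Δy/(cos θ' − cos θ) = 3.0000
v = R·ω = 3.0000·-0.5000 = -1.5000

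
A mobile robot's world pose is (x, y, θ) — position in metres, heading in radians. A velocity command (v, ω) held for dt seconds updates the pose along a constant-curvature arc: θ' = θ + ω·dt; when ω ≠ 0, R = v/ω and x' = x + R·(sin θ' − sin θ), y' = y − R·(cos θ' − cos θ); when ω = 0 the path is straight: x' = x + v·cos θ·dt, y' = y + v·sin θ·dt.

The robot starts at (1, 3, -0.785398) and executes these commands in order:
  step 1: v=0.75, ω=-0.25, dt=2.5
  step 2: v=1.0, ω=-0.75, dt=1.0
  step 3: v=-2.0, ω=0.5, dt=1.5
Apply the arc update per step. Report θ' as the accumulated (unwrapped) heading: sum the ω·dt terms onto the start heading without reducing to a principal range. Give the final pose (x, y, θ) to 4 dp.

(2.2562, 3.2665, -1.4104)

step 1: θ'=-1.4104 (R=-3.0000) → pose (1.8402, 1.3578, -1.4104)
step 2: θ'=-2.1604 (R=-1.3333) → pose (1.6322, 0.4035, -2.1604)
step 3: θ'=-1.4104 (R=-4.0000) → pose (2.2562, 3.2665, -1.4104)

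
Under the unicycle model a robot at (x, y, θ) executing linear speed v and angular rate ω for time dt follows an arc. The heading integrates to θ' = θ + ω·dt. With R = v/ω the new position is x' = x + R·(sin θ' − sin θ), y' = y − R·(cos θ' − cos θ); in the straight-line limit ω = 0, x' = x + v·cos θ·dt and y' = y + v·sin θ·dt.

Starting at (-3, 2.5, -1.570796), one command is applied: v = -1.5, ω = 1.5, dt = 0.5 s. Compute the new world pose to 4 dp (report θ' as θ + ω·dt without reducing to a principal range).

θ' = -1.5708 + 1.5·0.5 = -0.8208
R = v/ω = -1.5/1.5 = -1.0000
x' = -3 + -1.0000·(sin -0.8208 − sin -1.5708) = -3.2683
y' = 2.5 − -1.0000·(cos -0.8208 − cos -1.5708) = 3.1816

(-3.2683, 3.1816, -0.8208)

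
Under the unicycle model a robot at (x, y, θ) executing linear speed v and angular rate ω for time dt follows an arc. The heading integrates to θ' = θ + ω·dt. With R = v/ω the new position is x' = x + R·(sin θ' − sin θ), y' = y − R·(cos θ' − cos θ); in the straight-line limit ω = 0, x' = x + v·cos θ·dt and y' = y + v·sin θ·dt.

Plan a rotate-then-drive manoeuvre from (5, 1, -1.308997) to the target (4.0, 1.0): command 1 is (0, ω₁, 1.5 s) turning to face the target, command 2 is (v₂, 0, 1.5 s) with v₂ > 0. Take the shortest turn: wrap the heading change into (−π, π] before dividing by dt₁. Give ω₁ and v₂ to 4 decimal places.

ω₁ = -1.2217, v₂ = 0.6667

heading to target = atan2(1−1, 4−5) = 3.1416
Δθ = wrap(3.1416 − -1.3090) = -1.8326; ω₁ = Δθ/dt₁ = -1.2217
distance = √((4−5)² + (1−1)²) = 1.0000; v₂ = distance/dt₂ = 0.6667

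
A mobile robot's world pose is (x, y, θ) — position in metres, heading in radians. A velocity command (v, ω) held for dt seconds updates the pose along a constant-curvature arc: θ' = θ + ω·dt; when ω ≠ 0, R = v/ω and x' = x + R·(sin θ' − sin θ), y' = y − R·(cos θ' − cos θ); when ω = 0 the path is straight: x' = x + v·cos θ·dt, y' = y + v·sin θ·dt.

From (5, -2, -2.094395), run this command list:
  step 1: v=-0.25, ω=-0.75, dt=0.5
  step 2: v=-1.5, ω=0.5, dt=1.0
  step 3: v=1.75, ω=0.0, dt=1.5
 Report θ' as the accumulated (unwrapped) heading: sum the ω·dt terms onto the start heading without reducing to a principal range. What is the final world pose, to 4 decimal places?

(4.9590, -3.1421, -1.9694)

step 1: θ'=-2.4694 (R=0.3333) → pose (5.0811, -1.9058, -2.4694)
step 2: θ'=-1.9694 (R=-3.0000) → pose (5.9778, -0.7229, -1.9694)
step 3: θ'=-1.9694 (straight) → pose (4.9590, -3.1421, -1.9694)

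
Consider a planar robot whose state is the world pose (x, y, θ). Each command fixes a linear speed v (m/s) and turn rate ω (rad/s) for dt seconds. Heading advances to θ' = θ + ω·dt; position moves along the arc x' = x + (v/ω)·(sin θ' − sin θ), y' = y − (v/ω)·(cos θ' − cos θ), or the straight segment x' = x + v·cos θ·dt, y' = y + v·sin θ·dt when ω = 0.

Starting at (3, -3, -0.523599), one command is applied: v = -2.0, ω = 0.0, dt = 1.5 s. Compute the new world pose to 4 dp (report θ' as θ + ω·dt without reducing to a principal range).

θ' = -0.5236 + 0.0·1.5 = -0.5236
ω = 0 → straight: x' = 3 + -2.0·cos(-0.5236)·1.5 = 0.4019
y' = -3 + -2.0·sin(-0.5236)·1.5 = -1.5000

(0.4019, -1.5000, -0.5236)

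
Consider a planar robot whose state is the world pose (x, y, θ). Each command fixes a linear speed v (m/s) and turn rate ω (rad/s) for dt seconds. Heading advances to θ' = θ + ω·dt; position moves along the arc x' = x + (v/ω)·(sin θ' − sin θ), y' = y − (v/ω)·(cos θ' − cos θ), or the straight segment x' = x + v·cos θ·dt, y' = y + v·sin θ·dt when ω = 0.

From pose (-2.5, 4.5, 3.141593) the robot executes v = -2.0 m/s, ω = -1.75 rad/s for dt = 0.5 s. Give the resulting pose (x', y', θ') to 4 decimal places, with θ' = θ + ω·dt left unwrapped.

(-1.6228, 4.0897, 2.2666)

θ' = 3.1416 + -1.75·0.5 = 2.2666
R = v/ω = -2.0/-1.75 = 1.1429
x' = -2.5 + 1.1429·(sin 2.2666 − sin 3.1416) = -1.6228
y' = 4.5 − 1.1429·(cos 2.2666 − cos 3.1416) = 4.0897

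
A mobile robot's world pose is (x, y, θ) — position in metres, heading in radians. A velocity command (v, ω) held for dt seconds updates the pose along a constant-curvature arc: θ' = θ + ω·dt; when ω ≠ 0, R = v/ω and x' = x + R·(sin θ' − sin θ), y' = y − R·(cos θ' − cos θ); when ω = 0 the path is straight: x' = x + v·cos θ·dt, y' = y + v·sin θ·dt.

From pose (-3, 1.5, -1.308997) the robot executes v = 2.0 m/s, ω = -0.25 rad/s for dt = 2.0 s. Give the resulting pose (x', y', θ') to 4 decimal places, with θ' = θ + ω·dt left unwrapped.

(-2.9533, -2.4582, -1.8090)

θ' = -1.3090 + -0.25·2.0 = -1.8090
R = v/ω = 2.0/-0.25 = -8.0000
x' = -3 + -8.0000·(sin -1.8090 − sin -1.3090) = -2.9533
y' = 1.5 − -8.0000·(cos -1.8090 − cos -1.3090) = -2.4582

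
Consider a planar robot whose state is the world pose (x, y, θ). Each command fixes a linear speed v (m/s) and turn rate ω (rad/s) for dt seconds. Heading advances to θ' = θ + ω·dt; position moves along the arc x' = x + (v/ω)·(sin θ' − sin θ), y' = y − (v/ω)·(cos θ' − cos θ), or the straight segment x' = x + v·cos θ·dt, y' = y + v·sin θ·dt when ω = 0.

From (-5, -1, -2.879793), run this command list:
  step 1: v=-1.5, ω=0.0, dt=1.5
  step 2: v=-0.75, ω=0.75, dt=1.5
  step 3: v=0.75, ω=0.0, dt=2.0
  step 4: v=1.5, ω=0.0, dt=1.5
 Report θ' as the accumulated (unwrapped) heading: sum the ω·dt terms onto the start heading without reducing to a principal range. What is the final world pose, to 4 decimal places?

step 1: θ'=-2.8798 (straight) → pose (-2.8267, -0.4177, -2.8798)
step 2: θ'=-1.7548 (R=-1.0000) → pose (-2.1024, 0.3653, -1.7548)
step 3: θ'=-1.7548 (straight) → pose (-2.3768, -1.1094, -1.7548)
step 4: θ'=-1.7548 (straight) → pose (-2.7885, -3.3214, -1.7548)

(-2.7885, -3.3214, -1.7548)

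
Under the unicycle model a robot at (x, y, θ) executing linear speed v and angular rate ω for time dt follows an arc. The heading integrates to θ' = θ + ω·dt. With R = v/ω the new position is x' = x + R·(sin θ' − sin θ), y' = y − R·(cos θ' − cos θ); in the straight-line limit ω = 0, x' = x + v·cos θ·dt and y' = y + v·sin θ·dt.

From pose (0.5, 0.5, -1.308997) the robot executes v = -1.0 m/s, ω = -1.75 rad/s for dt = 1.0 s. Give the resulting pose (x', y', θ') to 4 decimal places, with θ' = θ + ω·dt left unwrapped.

(1.0048, 1.2174, -3.0590)

θ' = -1.3090 + -1.75·1.0 = -3.0590
R = v/ω = -1.0/-1.75 = 0.5714
x' = 0.5 + 0.5714·(sin -3.0590 − sin -1.3090) = 1.0048
y' = 0.5 − 0.5714·(cos -3.0590 − cos -1.3090) = 1.2174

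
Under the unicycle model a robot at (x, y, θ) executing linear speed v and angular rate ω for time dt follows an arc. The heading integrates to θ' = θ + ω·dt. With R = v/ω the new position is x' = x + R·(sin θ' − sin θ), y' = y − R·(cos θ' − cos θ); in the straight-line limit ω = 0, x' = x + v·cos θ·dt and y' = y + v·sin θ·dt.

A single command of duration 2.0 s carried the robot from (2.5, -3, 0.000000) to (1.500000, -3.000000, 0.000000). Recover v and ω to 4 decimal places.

v = -0.5000, ω = 0.0000

Δθ = 0.000000 − 0.000000 = 0.000000
ω = Δθ/dt = 0.000000/2.0 = 0.0000
ω = 0 → v = (Δx·cos θ + Δy·sin θ)/dt = -0.5000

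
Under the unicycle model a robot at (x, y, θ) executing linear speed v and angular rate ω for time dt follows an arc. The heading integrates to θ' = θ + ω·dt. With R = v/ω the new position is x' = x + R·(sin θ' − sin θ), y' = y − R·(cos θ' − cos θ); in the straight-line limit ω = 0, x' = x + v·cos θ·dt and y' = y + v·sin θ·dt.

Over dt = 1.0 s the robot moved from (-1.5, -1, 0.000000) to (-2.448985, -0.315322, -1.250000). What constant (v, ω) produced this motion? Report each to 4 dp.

Δθ = -1.250000 − 0.000000 = -1.250000
ω = Δθ/dt = -1.250000/1.0 = -1.2500
R = Δx/(sin θ' − sin θ) = 1.0000
v = R·ω = 1.0000·-1.2500 = -1.2500

v = -1.2500, ω = -1.2500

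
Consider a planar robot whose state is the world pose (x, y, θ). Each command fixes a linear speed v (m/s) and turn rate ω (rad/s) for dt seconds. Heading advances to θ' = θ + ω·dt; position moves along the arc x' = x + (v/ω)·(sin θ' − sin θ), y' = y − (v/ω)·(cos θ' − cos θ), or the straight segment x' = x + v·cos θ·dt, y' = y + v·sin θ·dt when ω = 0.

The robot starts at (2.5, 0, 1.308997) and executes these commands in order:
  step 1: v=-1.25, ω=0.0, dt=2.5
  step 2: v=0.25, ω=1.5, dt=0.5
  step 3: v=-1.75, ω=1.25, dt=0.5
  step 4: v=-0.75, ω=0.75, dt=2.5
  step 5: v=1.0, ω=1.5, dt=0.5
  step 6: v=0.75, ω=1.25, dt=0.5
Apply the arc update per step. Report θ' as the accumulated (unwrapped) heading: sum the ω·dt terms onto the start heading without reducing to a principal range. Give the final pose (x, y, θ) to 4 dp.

(4.1238, -3.4553, 5.9340)

step 1: θ'=1.3090 (straight) → pose (1.6912, -3.0185, 1.3090)
step 2: θ'=2.0590 (R=0.1667) → pose (1.6774, -2.8972, 2.0590)
step 3: θ'=2.6840 (R=-1.4000) → pose (2.2953, -3.4965, 2.6840)
step 4: θ'=4.5590 (R=-1.0000) → pose (3.7254, -2.7522, 4.5590)
step 5: θ'=5.3090 (R=0.6667) → pose (3.8327, -3.2286, 5.3090)
step 6: θ'=5.9340 (R=0.6000) → pose (4.1238, -3.4553, 5.9340)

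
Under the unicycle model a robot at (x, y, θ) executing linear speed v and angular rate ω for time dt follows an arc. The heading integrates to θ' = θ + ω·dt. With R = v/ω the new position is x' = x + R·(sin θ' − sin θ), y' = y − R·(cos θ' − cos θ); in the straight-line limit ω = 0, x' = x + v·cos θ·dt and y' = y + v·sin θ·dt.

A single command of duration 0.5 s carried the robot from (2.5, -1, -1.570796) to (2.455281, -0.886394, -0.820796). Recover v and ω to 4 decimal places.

Δθ = -0.820796 − -1.570796 = 0.750000
ω = Δθ/dt = 0.750000/0.5 = 1.5000
R = −Δy/(cos θ' − cos θ) = -0.1667
v = R·ω = -0.1667·1.5000 = -0.2500

v = -0.2500, ω = 1.5000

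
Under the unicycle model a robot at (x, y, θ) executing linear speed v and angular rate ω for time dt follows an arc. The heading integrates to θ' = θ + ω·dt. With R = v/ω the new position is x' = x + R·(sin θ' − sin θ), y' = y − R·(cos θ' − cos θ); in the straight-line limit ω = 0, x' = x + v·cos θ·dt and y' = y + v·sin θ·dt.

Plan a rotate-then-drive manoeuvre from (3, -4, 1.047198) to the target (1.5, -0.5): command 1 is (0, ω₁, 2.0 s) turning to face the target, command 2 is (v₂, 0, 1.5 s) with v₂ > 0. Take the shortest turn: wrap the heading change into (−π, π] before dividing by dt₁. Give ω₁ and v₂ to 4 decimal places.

ω₁ = 0.4642, v₂ = 2.5386

heading to target = atan2(-0.5−-4, 1.5−3) = 1.9757
Δθ = wrap(1.9757 − 1.0472) = 0.9285; ω₁ = Δθ/dt₁ = 0.4642
distance = √((1.5−3)² + (-0.5−-4)²) = 3.8079; v₂ = distance/dt₂ = 2.5386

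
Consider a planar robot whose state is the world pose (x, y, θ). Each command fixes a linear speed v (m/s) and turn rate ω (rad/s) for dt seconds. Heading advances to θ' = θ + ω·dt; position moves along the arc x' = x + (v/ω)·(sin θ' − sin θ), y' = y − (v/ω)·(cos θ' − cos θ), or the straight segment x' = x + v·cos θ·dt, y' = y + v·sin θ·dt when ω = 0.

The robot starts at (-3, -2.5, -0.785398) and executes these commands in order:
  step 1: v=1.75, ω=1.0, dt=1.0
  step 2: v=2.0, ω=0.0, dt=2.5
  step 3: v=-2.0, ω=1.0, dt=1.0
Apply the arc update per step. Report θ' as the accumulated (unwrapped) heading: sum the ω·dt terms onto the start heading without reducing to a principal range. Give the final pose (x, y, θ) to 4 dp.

step 1: θ'=0.2146 (R=1.7500) → pose (-1.3899, -2.9724, 0.2146)
step 2: θ'=0.2146 (straight) → pose (3.4954, -1.9076, 0.2146)
step 3: θ'=1.2146 (R=-2.0000) → pose (2.0469, -3.1643, 1.2146)

(2.0469, -3.1643, 1.2146)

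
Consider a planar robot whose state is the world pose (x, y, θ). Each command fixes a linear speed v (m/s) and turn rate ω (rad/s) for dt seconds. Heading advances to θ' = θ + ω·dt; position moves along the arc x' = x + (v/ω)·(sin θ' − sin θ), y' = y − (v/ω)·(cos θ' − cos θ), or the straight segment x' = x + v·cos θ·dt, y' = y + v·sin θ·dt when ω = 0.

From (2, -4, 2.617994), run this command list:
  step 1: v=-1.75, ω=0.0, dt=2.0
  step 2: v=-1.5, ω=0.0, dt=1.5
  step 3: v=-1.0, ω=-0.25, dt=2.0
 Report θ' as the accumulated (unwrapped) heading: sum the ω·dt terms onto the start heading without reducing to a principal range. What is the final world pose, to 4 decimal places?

(8.3956, -8.2579, 2.1180)

step 1: θ'=2.6180 (straight) → pose (5.0311, -5.7500, 2.6180)
step 2: θ'=2.6180 (straight) → pose (6.9796, -6.8750, 2.6180)
step 3: θ'=2.1180 (R=4.0000) → pose (8.3956, -8.2579, 2.1180)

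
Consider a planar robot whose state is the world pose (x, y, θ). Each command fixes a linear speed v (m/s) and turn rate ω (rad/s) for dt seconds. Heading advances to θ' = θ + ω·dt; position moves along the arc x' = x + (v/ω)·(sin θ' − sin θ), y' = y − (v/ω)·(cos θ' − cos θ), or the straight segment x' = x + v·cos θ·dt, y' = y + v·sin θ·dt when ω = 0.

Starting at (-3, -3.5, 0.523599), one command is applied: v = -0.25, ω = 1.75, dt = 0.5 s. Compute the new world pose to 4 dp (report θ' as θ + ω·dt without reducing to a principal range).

(-3.0693, -3.5992, 1.3986)

θ' = 0.5236 + 1.75·0.5 = 1.3986
R = v/ω = -0.25/1.75 = -0.1429
x' = -3 + -0.1429·(sin 1.3986 − sin 0.5236) = -3.0693
y' = -3.5 − -0.1429·(cos 1.3986 − cos 0.5236) = -3.5992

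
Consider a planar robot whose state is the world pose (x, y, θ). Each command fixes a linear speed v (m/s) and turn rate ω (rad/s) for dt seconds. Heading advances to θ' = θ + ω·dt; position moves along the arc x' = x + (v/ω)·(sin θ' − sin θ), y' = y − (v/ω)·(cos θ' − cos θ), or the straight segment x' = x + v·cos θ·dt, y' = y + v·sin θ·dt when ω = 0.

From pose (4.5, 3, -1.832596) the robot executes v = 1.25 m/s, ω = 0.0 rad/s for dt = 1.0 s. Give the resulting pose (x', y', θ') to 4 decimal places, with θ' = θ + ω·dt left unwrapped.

θ' = -1.8326 + 0.0·1.0 = -1.8326
ω = 0 → straight: x' = 4.5 + 1.25·cos(-1.8326)·1.0 = 4.1765
y' = 3 + 1.25·sin(-1.8326)·1.0 = 1.7926

(4.1765, 1.7926, -1.8326)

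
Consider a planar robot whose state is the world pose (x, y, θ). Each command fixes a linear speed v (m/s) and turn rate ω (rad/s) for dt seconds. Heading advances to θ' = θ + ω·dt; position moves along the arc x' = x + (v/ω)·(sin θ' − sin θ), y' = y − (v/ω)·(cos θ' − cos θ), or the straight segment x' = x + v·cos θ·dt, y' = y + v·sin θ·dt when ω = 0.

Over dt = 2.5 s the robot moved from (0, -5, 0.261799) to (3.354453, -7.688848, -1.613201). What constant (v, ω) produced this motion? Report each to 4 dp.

v = 2.0000, ω = -0.7500

Δθ = -1.613201 − 0.261799 = -1.875000
ω = Δθ/dt = -1.875000/2.5 = -0.7500
R = Δx/(sin θ' − sin θ) = -2.6667
v = R·ω = -2.6667·-0.7500 = 2.0000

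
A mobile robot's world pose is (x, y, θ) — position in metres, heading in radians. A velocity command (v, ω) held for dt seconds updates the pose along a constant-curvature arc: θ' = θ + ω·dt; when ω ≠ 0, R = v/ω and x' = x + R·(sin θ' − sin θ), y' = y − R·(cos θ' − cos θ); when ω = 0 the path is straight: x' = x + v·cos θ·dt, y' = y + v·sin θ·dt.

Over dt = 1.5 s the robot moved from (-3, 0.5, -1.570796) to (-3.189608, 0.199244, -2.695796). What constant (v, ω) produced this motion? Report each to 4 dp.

v = 0.2500, ω = -0.7500

Δθ = -2.695796 − -1.570796 = -1.125000
ω = Δθ/dt = -1.125000/1.5 = -0.7500
R = −Δy/(cos θ' − cos θ) = -0.3333
v = R·ω = -0.3333·-0.7500 = 0.2500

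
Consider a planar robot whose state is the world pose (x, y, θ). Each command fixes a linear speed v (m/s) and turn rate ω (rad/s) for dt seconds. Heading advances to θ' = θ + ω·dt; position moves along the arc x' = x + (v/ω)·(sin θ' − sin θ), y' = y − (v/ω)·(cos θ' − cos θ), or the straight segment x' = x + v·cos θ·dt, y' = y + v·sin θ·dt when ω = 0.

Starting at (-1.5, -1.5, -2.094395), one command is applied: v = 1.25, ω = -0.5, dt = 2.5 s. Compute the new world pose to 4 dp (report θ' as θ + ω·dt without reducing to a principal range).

(-4.1686, -2.6988, -3.3444)

θ' = -2.0944 + -0.5·2.5 = -3.3444
R = v/ω = 1.25/-0.5 = -2.5000
x' = -1.5 + -2.5000·(sin -3.3444 − sin -2.0944) = -4.1686
y' = -1.5 − -2.5000·(cos -3.3444 − cos -2.0944) = -2.6988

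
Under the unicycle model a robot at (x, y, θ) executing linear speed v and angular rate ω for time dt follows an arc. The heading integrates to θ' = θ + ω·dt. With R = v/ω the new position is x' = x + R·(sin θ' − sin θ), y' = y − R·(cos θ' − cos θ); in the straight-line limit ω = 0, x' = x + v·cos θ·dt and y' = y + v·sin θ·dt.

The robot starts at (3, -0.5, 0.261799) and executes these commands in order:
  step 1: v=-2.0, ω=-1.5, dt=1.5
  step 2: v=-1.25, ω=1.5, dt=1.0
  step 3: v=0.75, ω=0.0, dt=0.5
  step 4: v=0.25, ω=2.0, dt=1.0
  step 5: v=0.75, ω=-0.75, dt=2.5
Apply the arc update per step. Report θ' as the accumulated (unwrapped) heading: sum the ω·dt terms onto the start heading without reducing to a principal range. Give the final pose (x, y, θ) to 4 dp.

step 1: θ'=-1.9882 (R=1.3333) → pose (1.4360, 1.3284, -1.9882)
step 2: θ'=-0.4882 (R=-0.8333) → pose (1.0651, 2.4022, -0.4882)
step 3: θ'=-0.4882 (straight) → pose (1.3963, 2.2263, -0.4882)
step 4: θ'=1.5118 (R=0.1250) → pose (1.5797, 2.3294, 1.5118)
step 5: θ'=-0.3632 (R=-1.0000) → pose (2.9333, 3.2052, -0.3632)

(2.9333, 3.2052, -0.3632)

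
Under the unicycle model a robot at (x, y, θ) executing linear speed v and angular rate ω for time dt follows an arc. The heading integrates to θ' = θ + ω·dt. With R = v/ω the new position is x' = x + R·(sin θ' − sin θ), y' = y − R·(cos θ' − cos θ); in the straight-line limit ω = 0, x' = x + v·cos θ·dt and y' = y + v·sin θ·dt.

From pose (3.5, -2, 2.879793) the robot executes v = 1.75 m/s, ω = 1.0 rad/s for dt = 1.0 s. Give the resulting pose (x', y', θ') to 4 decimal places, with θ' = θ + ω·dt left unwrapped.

θ' = 2.8798 + 1.0·1.0 = 3.8798
R = v/ω = 1.75/1.0 = 1.7500
x' = 3.5 + 1.7500·(sin 3.8798 − sin 2.8798) = 1.8694
y' = -2 − 1.7500·(cos 3.8798 − cos 2.8798) = -2.3959

(1.8694, -2.3959, 3.8798)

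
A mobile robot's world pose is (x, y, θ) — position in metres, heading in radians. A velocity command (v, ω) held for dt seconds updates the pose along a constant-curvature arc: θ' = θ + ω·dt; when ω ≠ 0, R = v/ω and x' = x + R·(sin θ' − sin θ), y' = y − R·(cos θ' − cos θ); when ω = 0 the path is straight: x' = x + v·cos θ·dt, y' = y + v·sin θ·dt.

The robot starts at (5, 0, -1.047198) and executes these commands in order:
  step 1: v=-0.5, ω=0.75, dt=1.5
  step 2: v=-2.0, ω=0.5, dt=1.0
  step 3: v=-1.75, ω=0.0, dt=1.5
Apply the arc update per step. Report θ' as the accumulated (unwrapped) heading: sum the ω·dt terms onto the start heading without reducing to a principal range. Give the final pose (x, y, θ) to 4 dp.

(0.2981, -1.7397, 0.5778)

step 1: θ'=0.0778 (R=-0.6667) → pose (4.3708, 0.3313, 0.0778)
step 2: θ'=0.5778 (R=-4.0000) → pose (2.4970, -0.3059, 0.5778)
step 3: θ'=0.5778 (straight) → pose (0.2981, -1.7397, 0.5778)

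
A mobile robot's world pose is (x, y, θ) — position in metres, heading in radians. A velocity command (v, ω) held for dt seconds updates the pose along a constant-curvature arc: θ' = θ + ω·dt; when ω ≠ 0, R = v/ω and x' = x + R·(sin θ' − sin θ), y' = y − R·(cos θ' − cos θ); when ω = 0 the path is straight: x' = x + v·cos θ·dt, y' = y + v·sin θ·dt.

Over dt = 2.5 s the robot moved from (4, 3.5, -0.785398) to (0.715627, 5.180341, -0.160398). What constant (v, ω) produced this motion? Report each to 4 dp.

Δθ = -0.160398 − -0.785398 = 0.625000
ω = Δθ/dt = 0.625000/2.5 = 0.2500
R = Δx/(sin θ' − sin θ) = -6.0000
v = R·ω = -6.0000·0.2500 = -1.5000

v = -1.5000, ω = 0.2500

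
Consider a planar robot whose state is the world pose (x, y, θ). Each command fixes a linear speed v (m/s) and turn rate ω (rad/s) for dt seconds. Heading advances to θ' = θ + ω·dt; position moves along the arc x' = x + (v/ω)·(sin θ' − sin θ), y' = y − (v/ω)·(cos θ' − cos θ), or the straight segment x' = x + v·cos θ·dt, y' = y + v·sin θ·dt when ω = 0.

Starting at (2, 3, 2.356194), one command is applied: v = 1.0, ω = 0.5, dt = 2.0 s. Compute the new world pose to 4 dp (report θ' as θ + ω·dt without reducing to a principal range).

(0.1599, 3.5399, 3.3562)

θ' = 2.3562 + 0.5·2.0 = 3.3562
R = v/ω = 1.0/0.5 = 2.0000
x' = 2 + 2.0000·(sin 3.3562 − sin 2.3562) = 0.1599
y' = 3 − 2.0000·(cos 3.3562 − cos 2.3562) = 3.5399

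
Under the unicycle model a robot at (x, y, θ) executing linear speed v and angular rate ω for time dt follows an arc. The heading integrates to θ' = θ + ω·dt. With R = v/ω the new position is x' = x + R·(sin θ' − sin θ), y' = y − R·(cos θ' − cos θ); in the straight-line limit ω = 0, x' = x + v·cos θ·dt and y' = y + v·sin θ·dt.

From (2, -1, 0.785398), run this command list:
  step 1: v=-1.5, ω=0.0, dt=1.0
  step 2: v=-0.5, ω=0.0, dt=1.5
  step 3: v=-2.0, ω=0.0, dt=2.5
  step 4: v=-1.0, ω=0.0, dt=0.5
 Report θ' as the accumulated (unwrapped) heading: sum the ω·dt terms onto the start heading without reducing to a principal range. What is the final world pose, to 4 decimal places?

(-3.4801, -6.4801, 0.7854)

step 1: θ'=0.7854 (straight) → pose (0.9393, -2.0607, 0.7854)
step 2: θ'=0.7854 (straight) → pose (0.4090, -2.5910, 0.7854)
step 3: θ'=0.7854 (straight) → pose (-3.1265, -6.1265, 0.7854)
step 4: θ'=0.7854 (straight) → pose (-3.4801, -6.4801, 0.7854)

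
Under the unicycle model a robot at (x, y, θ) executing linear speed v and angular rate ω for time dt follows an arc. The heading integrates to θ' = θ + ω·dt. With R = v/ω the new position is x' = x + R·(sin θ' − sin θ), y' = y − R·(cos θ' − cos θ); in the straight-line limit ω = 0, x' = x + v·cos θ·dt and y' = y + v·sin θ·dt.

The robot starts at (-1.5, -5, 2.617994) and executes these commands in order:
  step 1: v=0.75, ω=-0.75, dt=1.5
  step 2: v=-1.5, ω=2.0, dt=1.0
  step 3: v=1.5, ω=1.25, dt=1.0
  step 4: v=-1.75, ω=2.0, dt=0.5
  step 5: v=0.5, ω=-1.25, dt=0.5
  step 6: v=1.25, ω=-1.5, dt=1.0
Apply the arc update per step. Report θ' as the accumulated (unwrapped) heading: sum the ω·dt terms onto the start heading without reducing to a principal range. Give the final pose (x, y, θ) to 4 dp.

step 1: θ'=1.4930 (R=-1.0000) → pose (-1.9970, -4.0563, 1.4930)
step 2: θ'=3.4930 (R=-0.7500) → pose (-0.9911, -4.8187, 3.4930)
step 3: θ'=4.7430 (R=1.2000) → pose (-1.7775, -5.9821, 4.7430)
step 4: θ'=5.7430 (R=-0.8750) → pose (-2.2020, -5.2585, 5.7430)
step 5: θ'=5.1180 (R=-0.4000) → pose (-2.0402, -5.4437, 5.1180)
step 6: θ'=3.6180 (R=-0.8333) → pose (-2.4238, -6.5130, 3.6180)

(-2.4238, -6.5130, 3.6180)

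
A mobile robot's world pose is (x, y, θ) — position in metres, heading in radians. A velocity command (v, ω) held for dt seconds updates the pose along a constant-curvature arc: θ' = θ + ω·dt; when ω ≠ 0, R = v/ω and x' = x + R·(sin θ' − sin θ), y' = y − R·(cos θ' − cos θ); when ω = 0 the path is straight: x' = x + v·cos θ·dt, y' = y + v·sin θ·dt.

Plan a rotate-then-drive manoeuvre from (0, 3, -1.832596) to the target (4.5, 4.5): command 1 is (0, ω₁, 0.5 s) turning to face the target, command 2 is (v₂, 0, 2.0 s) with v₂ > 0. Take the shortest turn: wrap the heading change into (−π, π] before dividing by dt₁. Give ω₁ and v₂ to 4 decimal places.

ω₁ = 4.3087, v₂ = 2.3717

heading to target = atan2(4.5−3, 4.5−0) = 0.3218
Δθ = wrap(0.3218 − -1.8326) = 2.1543; ω₁ = Δθ/dt₁ = 4.3087
distance = √((4.5−0)² + (4.5−3)²) = 4.7434; v₂ = distance/dt₂ = 2.3717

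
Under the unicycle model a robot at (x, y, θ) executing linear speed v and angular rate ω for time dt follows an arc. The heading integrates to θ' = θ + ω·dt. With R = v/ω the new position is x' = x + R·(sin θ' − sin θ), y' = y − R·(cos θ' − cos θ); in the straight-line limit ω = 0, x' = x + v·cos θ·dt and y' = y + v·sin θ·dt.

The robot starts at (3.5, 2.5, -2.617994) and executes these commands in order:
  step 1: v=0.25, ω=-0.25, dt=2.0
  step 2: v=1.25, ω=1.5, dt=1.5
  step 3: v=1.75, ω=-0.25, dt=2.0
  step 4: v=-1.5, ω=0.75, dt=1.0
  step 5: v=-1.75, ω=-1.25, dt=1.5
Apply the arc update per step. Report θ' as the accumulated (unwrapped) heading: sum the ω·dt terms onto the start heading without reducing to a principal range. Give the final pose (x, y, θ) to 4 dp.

step 1: θ'=-3.1180 (R=-1.0000) → pose (3.0236, 2.3663, -3.1180)
step 2: θ'=-0.8680 (R=0.8333) → pose (2.4074, 0.9946, -0.8680)
step 3: θ'=-1.3680 (R=-7.0000) → pose (3.9227, -2.1200, -1.3680)
step 4: θ'=-0.6180 (R=-2.0000) → pose (3.1225, -0.8928, -0.6180)
step 5: θ'=-2.4930 (R=1.4000) → pose (3.0880, 1.3640, -2.4930)

(3.0880, 1.3640, -2.4930)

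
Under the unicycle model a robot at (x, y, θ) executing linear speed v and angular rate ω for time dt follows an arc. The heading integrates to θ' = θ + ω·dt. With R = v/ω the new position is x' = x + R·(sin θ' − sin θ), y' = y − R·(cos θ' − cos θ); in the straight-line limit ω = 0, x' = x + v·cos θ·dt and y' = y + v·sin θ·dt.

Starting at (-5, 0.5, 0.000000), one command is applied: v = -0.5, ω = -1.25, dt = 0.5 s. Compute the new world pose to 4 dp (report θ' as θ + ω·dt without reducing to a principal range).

(-5.2340, 0.5756, -0.6250)

θ' = 0.0000 + -1.25·0.5 = -0.6250
R = v/ω = -0.5/-1.25 = 0.4000
x' = -5 + 0.4000·(sin -0.6250 − sin 0.0000) = -5.2340
y' = 0.5 − 0.4000·(cos -0.6250 − cos 0.0000) = 0.5756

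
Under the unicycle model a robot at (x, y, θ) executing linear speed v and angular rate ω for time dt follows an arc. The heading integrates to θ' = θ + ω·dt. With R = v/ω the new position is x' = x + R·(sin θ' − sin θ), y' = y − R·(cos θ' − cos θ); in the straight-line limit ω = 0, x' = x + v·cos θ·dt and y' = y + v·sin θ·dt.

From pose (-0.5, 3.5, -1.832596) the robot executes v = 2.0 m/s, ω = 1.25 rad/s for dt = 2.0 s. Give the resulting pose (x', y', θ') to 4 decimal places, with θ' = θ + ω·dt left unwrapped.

(2.0358, 1.8292, 0.6674)

θ' = -1.8326 + 1.25·2.0 = 0.6674
R = v/ω = 2.0/1.25 = 1.6000
x' = -0.5 + 1.6000·(sin 0.6674 − sin -1.8326) = 2.0358
y' = 3.5 − 1.6000·(cos 0.6674 − cos -1.8326) = 1.8292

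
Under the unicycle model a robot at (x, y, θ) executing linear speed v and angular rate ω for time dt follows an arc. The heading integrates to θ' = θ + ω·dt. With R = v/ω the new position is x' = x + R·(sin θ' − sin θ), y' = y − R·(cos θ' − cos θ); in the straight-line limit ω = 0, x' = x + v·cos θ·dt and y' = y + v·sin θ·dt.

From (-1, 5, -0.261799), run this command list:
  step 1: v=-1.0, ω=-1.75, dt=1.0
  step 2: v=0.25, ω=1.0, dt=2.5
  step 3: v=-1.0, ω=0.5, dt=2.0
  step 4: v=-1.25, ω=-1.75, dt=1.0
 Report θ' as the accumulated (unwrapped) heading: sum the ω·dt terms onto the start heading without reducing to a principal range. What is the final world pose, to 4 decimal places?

step 1: θ'=-2.0118 (R=0.5714) → pose (-1.3689, 5.7959, -2.0118)
step 2: θ'=0.4882 (R=0.2500) → pose (-1.0255, 5.4684, 0.4882)
step 3: θ'=1.4882 (R=-2.0000) → pose (-2.0806, 3.8670, 1.4882)
step 4: θ'=-0.2618 (R=0.7143) → pose (-2.9773, 3.2360, -0.2618)

(-2.9773, 3.2360, -0.2618)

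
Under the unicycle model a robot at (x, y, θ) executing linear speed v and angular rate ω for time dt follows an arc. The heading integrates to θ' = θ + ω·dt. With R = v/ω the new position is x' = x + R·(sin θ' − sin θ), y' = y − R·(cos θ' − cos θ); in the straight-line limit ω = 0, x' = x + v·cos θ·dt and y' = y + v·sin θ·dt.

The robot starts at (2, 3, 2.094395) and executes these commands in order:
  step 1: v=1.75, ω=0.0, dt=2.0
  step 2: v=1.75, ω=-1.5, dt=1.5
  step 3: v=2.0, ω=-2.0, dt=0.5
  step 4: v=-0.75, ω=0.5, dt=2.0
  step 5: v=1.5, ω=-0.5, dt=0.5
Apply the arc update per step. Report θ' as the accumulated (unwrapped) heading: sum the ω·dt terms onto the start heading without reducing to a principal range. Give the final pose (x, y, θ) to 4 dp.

(1.7799, 7.8521, -0.4056)

step 1: θ'=2.0944 (straight) → pose (0.2500, 6.0311, 2.0944)
step 2: θ'=-0.1556 (R=-1.1667) → pose (1.4412, 7.7670, -0.1556)
step 3: θ'=-1.1556 (R=-1.0000) → pose (2.2012, 7.1824, -1.1556)
step 4: θ'=-0.1556 (R=-1.5000) → pose (1.0611, 8.0593, -0.1556)
step 5: θ'=-0.4056 (R=-3.0000) → pose (1.7799, 7.8521, -0.4056)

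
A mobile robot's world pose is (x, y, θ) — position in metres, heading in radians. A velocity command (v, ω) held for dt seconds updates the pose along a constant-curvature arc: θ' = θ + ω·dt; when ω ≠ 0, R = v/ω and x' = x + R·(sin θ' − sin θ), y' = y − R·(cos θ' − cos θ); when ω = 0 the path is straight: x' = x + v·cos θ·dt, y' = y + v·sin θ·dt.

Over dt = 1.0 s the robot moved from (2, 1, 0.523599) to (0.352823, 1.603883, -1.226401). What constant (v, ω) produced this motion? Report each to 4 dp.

Δθ = -1.226401 − 0.523599 = -1.750000
ω = Δθ/dt = -1.750000/1.0 = -1.7500
R = Δx/(sin θ' − sin θ) = 1.1429
v = R·ω = 1.1429·-1.7500 = -2.0000

v = -2.0000, ω = -1.7500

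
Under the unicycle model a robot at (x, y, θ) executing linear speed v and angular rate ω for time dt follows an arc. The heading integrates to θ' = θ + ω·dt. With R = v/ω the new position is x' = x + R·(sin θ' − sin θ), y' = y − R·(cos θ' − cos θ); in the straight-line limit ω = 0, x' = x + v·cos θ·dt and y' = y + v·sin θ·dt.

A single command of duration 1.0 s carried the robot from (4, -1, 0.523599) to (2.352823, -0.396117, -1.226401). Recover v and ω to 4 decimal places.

v = -2.0000, ω = -1.7500

Δθ = -1.226401 − 0.523599 = -1.750000
ω = Δθ/dt = -1.750000/1.0 = -1.7500
R = Δx/(sin θ' − sin θ) = 1.1429
v = R·ω = 1.1429·-1.7500 = -2.0000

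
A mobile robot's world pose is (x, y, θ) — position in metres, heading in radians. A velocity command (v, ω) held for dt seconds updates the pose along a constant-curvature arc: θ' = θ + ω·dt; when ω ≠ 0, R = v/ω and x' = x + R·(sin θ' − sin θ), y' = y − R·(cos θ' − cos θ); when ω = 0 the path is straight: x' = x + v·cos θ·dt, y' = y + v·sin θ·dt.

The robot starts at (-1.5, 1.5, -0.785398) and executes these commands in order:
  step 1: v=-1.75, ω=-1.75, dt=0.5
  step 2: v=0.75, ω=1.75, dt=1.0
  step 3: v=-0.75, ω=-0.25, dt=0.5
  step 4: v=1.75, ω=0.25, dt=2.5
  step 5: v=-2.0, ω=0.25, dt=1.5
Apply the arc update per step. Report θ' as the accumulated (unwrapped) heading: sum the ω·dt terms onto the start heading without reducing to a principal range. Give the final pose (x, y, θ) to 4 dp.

(0.3153, 0.9074, 0.9646)

step 1: θ'=-1.6604 (R=1.0000) → pose (-1.7889, 2.2966, -1.6604)
step 2: θ'=0.0896 (R=0.4286) → pose (-1.3237, 1.8314, 0.0896)
step 3: θ'=-0.0354 (R=3.0000) → pose (-1.6983, 1.8212, -0.0354)
step 4: θ'=0.5896 (R=7.0000) → pose (2.4416, 2.9987, 0.5896)
step 5: θ'=0.9646 (R=-8.0000) → pose (0.3153, 0.9074, 0.9646)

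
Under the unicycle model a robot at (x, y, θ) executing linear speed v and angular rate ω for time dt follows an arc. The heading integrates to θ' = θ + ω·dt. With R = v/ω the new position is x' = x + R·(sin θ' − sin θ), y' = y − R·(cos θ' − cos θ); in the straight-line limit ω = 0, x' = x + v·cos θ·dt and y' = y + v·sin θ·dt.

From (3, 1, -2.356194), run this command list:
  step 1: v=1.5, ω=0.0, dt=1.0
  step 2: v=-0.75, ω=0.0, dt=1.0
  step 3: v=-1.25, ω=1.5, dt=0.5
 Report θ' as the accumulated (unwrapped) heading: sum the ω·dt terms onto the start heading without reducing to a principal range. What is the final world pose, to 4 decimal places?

step 1: θ'=-2.3562 (straight) → pose (1.9393, -0.0607, -2.3562)
step 2: θ'=-2.3562 (straight) → pose (2.4697, 0.4697, -2.3562)
step 3: θ'=-1.6062 (R=-0.8333) → pose (2.7132, 1.0294, -1.6062)

(2.7132, 1.0294, -1.6062)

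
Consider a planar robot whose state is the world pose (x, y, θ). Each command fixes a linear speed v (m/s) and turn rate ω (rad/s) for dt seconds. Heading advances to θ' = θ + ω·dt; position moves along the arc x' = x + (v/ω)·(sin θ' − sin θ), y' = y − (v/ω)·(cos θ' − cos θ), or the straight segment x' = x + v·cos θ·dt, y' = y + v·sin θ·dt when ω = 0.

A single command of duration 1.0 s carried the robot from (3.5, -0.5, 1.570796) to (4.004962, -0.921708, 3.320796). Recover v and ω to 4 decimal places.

v = -0.7500, ω = 1.7500

Δθ = 3.320796 − 1.570796 = 1.750000
ω = Δθ/dt = 1.750000/1.0 = 1.7500
R = Δx/(sin θ' − sin θ) = -0.4286
v = R·ω = -0.4286·1.7500 = -0.7500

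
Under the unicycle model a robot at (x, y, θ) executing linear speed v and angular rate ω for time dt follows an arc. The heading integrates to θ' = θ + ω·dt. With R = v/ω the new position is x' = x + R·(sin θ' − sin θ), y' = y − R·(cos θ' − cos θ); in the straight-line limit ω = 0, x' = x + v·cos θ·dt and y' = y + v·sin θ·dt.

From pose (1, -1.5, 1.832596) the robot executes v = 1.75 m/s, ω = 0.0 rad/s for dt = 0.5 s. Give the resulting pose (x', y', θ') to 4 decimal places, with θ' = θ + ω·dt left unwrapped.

θ' = 1.8326 + 0.0·0.5 = 1.8326
ω = 0 → straight: x' = 1 + 1.75·cos(1.8326)·0.5 = 0.7735
y' = -1.5 + 1.75·sin(1.8326)·0.5 = -0.6548

(0.7735, -0.6548, 1.8326)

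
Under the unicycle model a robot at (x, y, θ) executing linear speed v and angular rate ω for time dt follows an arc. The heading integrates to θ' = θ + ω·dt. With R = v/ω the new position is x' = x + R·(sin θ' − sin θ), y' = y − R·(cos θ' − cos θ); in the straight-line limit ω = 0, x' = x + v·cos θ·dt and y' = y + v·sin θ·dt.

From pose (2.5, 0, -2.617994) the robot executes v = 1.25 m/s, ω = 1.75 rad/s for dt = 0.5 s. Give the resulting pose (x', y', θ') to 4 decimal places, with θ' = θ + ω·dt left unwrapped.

(2.1534, -0.4962, -1.7430)

θ' = -2.6180 + 1.75·0.5 = -1.7430
R = v/ω = 1.25/1.75 = 0.7143
x' = 2.5 + 0.7143·(sin -1.7430 − sin -2.6180) = 2.1534
y' = 0 − 0.7143·(cos -1.7430 − cos -2.6180) = -0.4962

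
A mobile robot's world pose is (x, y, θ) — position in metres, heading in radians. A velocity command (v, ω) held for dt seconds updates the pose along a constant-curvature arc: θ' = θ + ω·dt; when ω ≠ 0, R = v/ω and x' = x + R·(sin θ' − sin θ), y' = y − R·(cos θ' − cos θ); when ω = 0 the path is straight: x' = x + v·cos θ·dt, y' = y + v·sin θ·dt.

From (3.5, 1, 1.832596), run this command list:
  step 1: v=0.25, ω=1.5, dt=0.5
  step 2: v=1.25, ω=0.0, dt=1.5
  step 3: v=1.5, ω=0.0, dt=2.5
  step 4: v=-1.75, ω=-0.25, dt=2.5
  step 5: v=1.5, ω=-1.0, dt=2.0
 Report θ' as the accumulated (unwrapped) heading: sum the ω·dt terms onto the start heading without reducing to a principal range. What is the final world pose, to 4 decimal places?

step 1: θ'=2.5826 (R=0.1667) → pose (3.4274, 1.0982, 2.5826)
step 2: θ'=2.5826 (straight) → pose (1.8378, 2.0925, 2.5826)
step 3: θ'=2.5826 (straight) → pose (-1.3414, 4.0813, 2.5826)
step 4: θ'=1.9576 (R=7.0000) → pose (1.4291, 0.7874, 1.9576)
step 5: θ'=-0.0424 (R=-1.5000) → pose (2.8819, 2.8519, -0.0424)

(2.8819, 2.8519, -0.0424)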